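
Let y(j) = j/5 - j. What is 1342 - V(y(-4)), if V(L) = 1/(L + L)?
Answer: 42939/32 ≈ 1341.8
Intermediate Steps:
y(j) = -4*j/5 (y(j) = j*(1/5) - j = j/5 - j = -4*j/5)
V(L) = 1/(2*L)
1342 - V(y(-4)) = 1342 - 1/(2*((-4/5*(-4)))) = 1342 - 1/(2*16/5) = 1342 - 5/(2*16) = 1342 - 1*5/32 = 1342 - 5/32 = 42939/32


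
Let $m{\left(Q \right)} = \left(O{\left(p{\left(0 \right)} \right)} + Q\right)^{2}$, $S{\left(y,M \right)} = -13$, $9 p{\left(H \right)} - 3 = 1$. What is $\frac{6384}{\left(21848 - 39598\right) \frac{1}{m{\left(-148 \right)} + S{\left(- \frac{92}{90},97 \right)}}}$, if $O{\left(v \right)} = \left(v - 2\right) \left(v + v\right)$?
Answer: $- \frac{155689488248}{19409625} \approx -8021.3$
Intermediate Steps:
$p{\left(H \right)} = \frac{4}{9}$ ($p{\left(H \right)} = \frac{1}{3} + \frac{1}{9} \cdot 1 = \frac{1}{3} + \frac{1}{9} = \frac{4}{9}$)
$O{\left(v \right)} = 2 v \left(-2 + v\right)$ ($O{\left(v \right)} = \left(-2 + v\right) 2 v = 2 v \left(-2 + v\right)$)
$m{\left(Q \right)} = \left(- \frac{112}{81} + Q\right)^{2}$ ($m{\left(Q \right)} = \left(2 \cdot \frac{4}{9} \left(-2 + \frac{4}{9}\right) + Q\right)^{2} = \left(2 \cdot \frac{4}{9} \left(- \frac{14}{9}\right) + Q\right)^{2} = \left(- \frac{112}{81} + Q\right)^{2}$)
$\frac{6384}{\left(21848 - 39598\right) \frac{1}{m{\left(-148 \right)} + S{\left(- \frac{92}{90},97 \right)}}} = \frac{6384}{\left(21848 - 39598\right) \frac{1}{\frac{\left(-112 + 81 \left(-148\right)\right)^{2}}{6561} - 13}} = \frac{6384}{\left(-17750\right) \frac{1}{\frac{\left(-112 - 11988\right)^{2}}{6561} - 13}} = \frac{6384}{\left(-17750\right) \frac{1}{\frac{\left(-12100\right)^{2}}{6561} - 13}} = \frac{6384}{\left(-17750\right) \frac{1}{\frac{1}{6561} \cdot 146410000 - 13}} = \frac{6384}{\left(-17750\right) \frac{1}{\frac{146410000}{6561} - 13}} = \frac{6384}{\left(-17750\right) \frac{1}{\frac{146324707}{6561}}} = \frac{6384}{\left(-17750\right) \frac{6561}{146324707}} = \frac{6384}{- \frac{116457750}{146324707}} = 6384 \left(- \frac{146324707}{116457750}\right) = - \frac{155689488248}{19409625}$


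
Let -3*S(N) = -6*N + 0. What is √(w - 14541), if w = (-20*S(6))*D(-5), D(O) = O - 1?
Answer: I*√13101 ≈ 114.46*I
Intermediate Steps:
D(O) = -1 + O
S(N) = 2*N (S(N) = -(-6*N + 0)/3 = -(-2)*N = 2*N)
w = 1440 (w = (-40*6)*(-1 - 5) = -20*12*(-6) = -240*(-6) = 1440)
√(w - 14541) = √(1440 - 14541) = √(-13101) = I*√13101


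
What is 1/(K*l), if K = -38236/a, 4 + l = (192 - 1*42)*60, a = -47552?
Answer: 2972/21498191 ≈ 0.00013824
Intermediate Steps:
l = 8996 (l = -4 + (192 - 1*42)*60 = -4 + (192 - 42)*60 = -4 + 150*60 = -4 + 9000 = 8996)
K = 9559/11888 (K = -38236/(-47552) = -38236*(-1/47552) = 9559/11888 ≈ 0.80409)
1/(K*l) = 1/((9559/11888)*8996) = (11888/9559)*(1/8996) = 2972/21498191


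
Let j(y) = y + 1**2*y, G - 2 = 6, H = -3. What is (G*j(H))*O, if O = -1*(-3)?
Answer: -144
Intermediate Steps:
G = 8 (G = 2 + 6 = 8)
O = 3
j(y) = 2*y (j(y) = y + 1*y = y + y = 2*y)
(G*j(H))*O = (8*(2*(-3)))*3 = (8*(-6))*3 = -48*3 = -144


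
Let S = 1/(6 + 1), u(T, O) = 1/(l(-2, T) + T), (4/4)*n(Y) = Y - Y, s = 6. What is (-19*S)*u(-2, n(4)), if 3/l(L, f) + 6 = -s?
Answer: 76/63 ≈ 1.2063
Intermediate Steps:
n(Y) = 0 (n(Y) = Y - Y = 0)
l(L, f) = -¼ (l(L, f) = 3/(-6 - 1*6) = 3/(-6 - 6) = 3/(-12) = 3*(-1/12) = -¼)
u(T, O) = 1/(-¼ + T)
S = ⅐ (S = 1/7 = ⅐ ≈ 0.14286)
(-19*S)*u(-2, n(4)) = (-19*⅐)*(4/(-1 + 4*(-2))) = -76/(7*(-1 - 8)) = -76/(7*(-9)) = -76*(-1)/(7*9) = -19/7*(-4/9) = 76/63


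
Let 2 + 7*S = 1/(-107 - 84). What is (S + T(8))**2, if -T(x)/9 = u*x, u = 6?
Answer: 334045853089/1787569 ≈ 1.8687e+5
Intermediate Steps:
T(x) = -54*x
S = -383/1337 (S = -2/7 + 1/(7*(-107 - 84)) = -2/7 + (1/7)/(-191) = -2/7 + (1/7)*(-1/191) = -2/7 - 1/1337 = -383/1337 ≈ -0.28646)
(S + T(8))**2 = (-383/1337 - 54*8)**2 = (-383/1337 - 432)**2 = (-577967/1337)**2 = 334045853089/1787569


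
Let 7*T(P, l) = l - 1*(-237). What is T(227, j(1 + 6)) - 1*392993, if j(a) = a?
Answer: -2750707/7 ≈ -3.9296e+5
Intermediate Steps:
T(P, l) = 237/7 + l/7 (T(P, l) = (l - 1*(-237))/7 = (l + 237)/7 = (237 + l)/7 = 237/7 + l/7)
T(227, j(1 + 6)) - 1*392993 = (237/7 + (1 + 6)/7) - 1*392993 = (237/7 + (1/7)*7) - 392993 = (237/7 + 1) - 392993 = 244/7 - 392993 = -2750707/7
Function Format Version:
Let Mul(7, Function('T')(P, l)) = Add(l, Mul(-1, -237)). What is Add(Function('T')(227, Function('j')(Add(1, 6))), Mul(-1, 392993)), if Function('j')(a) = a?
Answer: Rational(-2750707, 7) ≈ -3.9296e+5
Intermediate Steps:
Function('T')(P, l) = Add(Rational(237, 7), Mul(Rational(1, 7), l)) (Function('T')(P, l) = Mul(Rational(1, 7), Add(l, Mul(-1, -237))) = Mul(Rational(1, 7), Add(l, 237)) = Mul(Rational(1, 7), Add(237, l)) = Add(Rational(237, 7), Mul(Rational(1, 7), l)))
Add(Function('T')(227, Function('j')(Add(1, 6))), Mul(-1, 392993)) = Add(Add(Rational(237, 7), Mul(Rational(1, 7), Add(1, 6))), Mul(-1, 392993)) = Add(Add(Rational(237, 7), Mul(Rational(1, 7), 7)), -392993) = Add(Add(Rational(237, 7), 1), -392993) = Add(Rational(244, 7), -392993) = Rational(-2750707, 7)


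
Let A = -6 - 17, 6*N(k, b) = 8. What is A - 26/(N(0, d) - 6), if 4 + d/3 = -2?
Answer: -122/7 ≈ -17.429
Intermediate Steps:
d = -18 (d = -12 + 3*(-2) = -12 - 6 = -18)
N(k, b) = 4/3 (N(k, b) = (1/6)*8 = 4/3)
A = -23
A - 26/(N(0, d) - 6) = -23 - 26/(4/3 - 6) = -23 - 26/(-14/3) = -23 - 26*(-3/14) = -23 + 39/7 = -122/7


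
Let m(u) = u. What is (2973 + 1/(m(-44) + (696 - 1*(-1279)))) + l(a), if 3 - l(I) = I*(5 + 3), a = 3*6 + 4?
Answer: 5406801/1931 ≈ 2800.0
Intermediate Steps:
a = 22 (a = 18 + 4 = 22)
l(I) = 3 - 8*I (l(I) = 3 - I*(5 + 3) = 3 - I*8 = 3 - 8*I)
(2973 + 1/(m(-44) + (696 - 1*(-1279)))) + l(a) = (2973 + 1/(-44 + (696 - 1*(-1279)))) + (3 - 8*22) = (2973 + 1/(-44 + (696 + 1279))) + (3 - 176) = (2973 + 1/(-44 + 1975)) - 173 = (2973 + 1/1931) - 173 = 5740864/1931 - 173 = 5406801/1931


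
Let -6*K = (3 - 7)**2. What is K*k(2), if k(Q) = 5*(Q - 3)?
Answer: 40/3 ≈ 13.333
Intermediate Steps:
k(Q) = -15 + 5*Q (k(Q) = 5*(-3 + Q) = -15 + 5*Q)
K = -8/3 (K = -(3 - 7)**2/6 = -1/6*(-4)**2 = -1/6*16 = -8/3 ≈ -2.6667)
K*k(2) = -8*(-15 + 5*2)/3 = -8*(-15 + 10)/3 = -8/3*(-5) = 40/3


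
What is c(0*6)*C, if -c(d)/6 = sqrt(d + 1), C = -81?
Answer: 486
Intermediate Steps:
c(d) = -6*sqrt(1 + d) (c(d) = -6*sqrt(d + 1) = -6*sqrt(1 + d))
c(0*6)*C = -6*sqrt(1 + 0*6)*(-81) = -6*sqrt(1 + 0)*(-81) = -6*sqrt(1)*(-81) = -6*1*(-81) = -6*(-81) = 486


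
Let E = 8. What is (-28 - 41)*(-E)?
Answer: 552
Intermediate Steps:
(-28 - 41)*(-E) = (-28 - 41)*(-1*8) = -69*(-8) = 552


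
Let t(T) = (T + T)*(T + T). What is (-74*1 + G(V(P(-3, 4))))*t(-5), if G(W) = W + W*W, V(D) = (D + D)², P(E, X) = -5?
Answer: 1002600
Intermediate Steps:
t(T) = 4*T² (t(T) = (2*T)*(2*T) = 4*T²)
V(D) = 4*D² (V(D) = (2*D)² = 4*D²)
G(W) = W + W²
(-74*1 + G(V(P(-3, 4))))*t(-5) = (-74*1 + (4*(-5)²)*(1 + 4*(-5)²))*(4*(-5)²) = (-74 + (4*25)*(1 + 4*25))*(4*25) = (-74 + 100*(1 + 100))*100 = (-74 + 100*101)*100 = (-74 + 10100)*100 = 10026*100 = 1002600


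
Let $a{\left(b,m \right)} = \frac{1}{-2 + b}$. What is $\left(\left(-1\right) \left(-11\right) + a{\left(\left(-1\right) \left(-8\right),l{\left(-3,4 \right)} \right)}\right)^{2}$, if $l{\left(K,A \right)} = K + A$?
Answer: $\frac{4489}{36} \approx 124.69$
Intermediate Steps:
$l{\left(K,A \right)} = A + K$
$\left(\left(-1\right) \left(-11\right) + a{\left(\left(-1\right) \left(-8\right),l{\left(-3,4 \right)} \right)}\right)^{2} = \left(\left(-1\right) \left(-11\right) + \frac{1}{-2 - -8}\right)^{2} = \left(11 + \frac{1}{-2 + 8}\right)^{2} = \left(11 + \frac{1}{6}\right)^{2} = \left(\frac{67}{6}\right)^{2} = \frac{4489}{36}$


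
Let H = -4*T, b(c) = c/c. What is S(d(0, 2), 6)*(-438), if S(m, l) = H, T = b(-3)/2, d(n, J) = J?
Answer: 876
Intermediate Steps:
b(c) = 1
T = 1/2 ≈ 0.50000
H = -2 (H = -4*1/2 = -2)
S(m, l) = -2
S(d(0, 2), 6)*(-438) = -2*(-438) = 876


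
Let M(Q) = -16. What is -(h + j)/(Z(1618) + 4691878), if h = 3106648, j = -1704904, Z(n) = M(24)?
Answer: -233624/781977 ≈ -0.29876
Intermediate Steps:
Z(n) = -16
-(h + j)/(Z(1618) + 4691878) = -(3106648 - 1704904)/(-16 + 4691878) = -1401744/4691862 = -1*233624/781977 = -233624/781977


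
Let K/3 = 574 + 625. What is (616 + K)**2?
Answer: 17749369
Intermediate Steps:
K = 3597 (K = 3*(574 + 625) = 3*1199 = 3597)
(616 + K)**2 = (616 + 3597)**2 = 4213**2 = 17749369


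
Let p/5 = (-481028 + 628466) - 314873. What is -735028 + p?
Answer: -1572203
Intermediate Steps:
p = -837175 (p = 5*((-481028 + 628466) - 314873) = 5*(147438 - 314873) = 5*(-167435) = -837175)
-735028 + p = -735028 - 837175 = -1572203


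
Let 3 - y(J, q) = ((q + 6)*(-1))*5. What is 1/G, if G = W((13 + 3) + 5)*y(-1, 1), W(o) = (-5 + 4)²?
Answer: 1/38 ≈ 0.026316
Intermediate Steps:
W(o) = 1 (W(o) = (-1)² = 1)
y(J, q) = 33 + 5*q (y(J, q) = 3 - (q + 6)*(-1)*5 = 3 - (6 + q)*(-1)*5 = 3 - (-6 - q)*5 = 3 - (-30 - 5*q) = 3 + (30 + 5*q) = 33 + 5*q)
G = 38 (G = 1*(33 + 5*1) = 1*(33 + 5) = 1*38 = 38)
1/G = 1/38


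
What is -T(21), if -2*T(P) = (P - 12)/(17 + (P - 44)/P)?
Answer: 189/668 ≈ 0.28293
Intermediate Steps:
T(P) = -(-12 + P)/(2*(17 + (-44 + P)/P)) (T(P) = -(P - 12)/(2*(17 + (P - 44)/P)) = -(-12 + P)/(2*(17 + (-44 + P)/P)))
-T(21) = -21*(12 - 1*21)/(4*(-22 + 9*21)) = -21*(12 - 21)/(4*(-22 + 189)) = -21*(-9)/(4*167) = -1*(-189/668) = 189/668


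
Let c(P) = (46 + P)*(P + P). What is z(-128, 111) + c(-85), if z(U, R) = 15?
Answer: 6645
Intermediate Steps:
c(P) = 2*P*(46 + P) (c(P) = (46 + P)*(2*P) = 2*P*(46 + P))
z(-128, 111) + c(-85) = 15 + 2*(-85)*(46 - 85) = 15 + 2*(-85)*(-39) = 15 + 6630 = 6645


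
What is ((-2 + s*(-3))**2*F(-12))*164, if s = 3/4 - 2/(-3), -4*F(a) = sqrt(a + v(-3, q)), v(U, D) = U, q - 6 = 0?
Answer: -25625*I*sqrt(15)/16 ≈ -6202.8*I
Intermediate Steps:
q = 6 (q = 6 + 0 = 6)
F(a) = -sqrt(-3 + a)/4 (F(a) = -sqrt(a - 3)/4 = -sqrt(-3 + a)/4)
s = 17/12 (s = 3*(1/4) - 2*(-1/3) = 3/4 + 2/3 = 17/12 ≈ 1.4167)
((-2 + s*(-3))**2*F(-12))*164 = ((-2 + (17/12)*(-3))**2*(-sqrt(-3 - 12)/4))*164 = ((-2 - 17/4)**2*(-I*sqrt(15)/4))*164 = ((-25/4)**2*(-I*sqrt(15)/4))*164 = (625*(-I*sqrt(15)/4)/16)*164 = -625*I*sqrt(15)/64*164 = -25625*I*sqrt(15)/16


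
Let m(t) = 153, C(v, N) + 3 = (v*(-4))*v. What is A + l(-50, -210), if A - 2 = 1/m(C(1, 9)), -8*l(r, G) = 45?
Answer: -4429/1224 ≈ -3.6185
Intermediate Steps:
l(r, G) = -45/8 (l(r, G) = -⅛*45 = -45/8)
C(v, N) = -3 - 4*v² (C(v, N) = -3 + (v*(-4))*v = -3 + (-4*v)*v = -3 - 4*v²)
A = 307/153 (A = 2 + 1/153 = 307/153 ≈ 2.0065)
A + l(-50, -210) = 307/153 - 45/8 = -4429/1224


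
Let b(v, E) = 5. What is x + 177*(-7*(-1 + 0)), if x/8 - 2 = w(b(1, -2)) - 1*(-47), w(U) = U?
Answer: 1671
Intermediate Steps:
x = 432 (x = 16 + 8*(5 - 1*(-47)) = 16 + 8*(5 + 47) = 16 + 8*52 = 16 + 416 = 432)
x + 177*(-7*(-1 + 0)) = 432 + 177*(-7*(-1 + 0)) = 432 + 177*(-7*(-1)) = 432 + 177*7 = 432 + 1239 = 1671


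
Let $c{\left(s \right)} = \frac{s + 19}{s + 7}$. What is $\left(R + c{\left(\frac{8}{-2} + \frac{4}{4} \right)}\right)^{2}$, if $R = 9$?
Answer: $169$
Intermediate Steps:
$c{\left(s \right)} = \frac{19 + s}{7 + s}$
$\left(R + c{\left(\frac{8}{-2} + \frac{4}{4} \right)}\right)^{2} = \left(9 + \frac{19 + \left(\frac{8}{-2} + \frac{4}{4}\right)}{7 + \left(\frac{8}{-2} + \frac{4}{4}\right)}\right)^{2} = \left(9 + \frac{19 + \left(8 \left(- \frac{1}{2}\right) + 4 \cdot \frac{1}{4}\right)}{7 + \left(8 \left(- \frac{1}{2}\right) + 4 \cdot \frac{1}{4}\right)}\right)^{2} = \left(9 + \frac{19 + \left(-4 + 1\right)}{7 + \left(-4 + 1\right)}\right)^{2} = \left(9 + \frac{19 - 3}{7 - 3}\right)^{2} = \left(9 + \frac{1}{4} \cdot 16\right)^{2} = \left(9 + 4\right)^{2} = 13^{2} = 169$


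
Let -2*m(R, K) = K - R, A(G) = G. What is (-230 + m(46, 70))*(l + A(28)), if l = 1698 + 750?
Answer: -599192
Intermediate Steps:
m(R, K) = R/2 - K/2 (m(R, K) = -(K - R)/2 = R/2 - K/2)
l = 2448
(-230 + m(46, 70))*(l + A(28)) = (-230 + ((½)*46 - ½*70))*(2448 + 28) = (-230 + (23 - 35))*2476 = (-230 - 12)*2476 = -242*2476 = -599192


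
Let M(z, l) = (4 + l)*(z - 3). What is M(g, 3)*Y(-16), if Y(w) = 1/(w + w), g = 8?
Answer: -35/32 ≈ -1.0938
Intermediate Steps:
M(z, l) = (-3 + z)*(4 + l) (M(z, l) = (4 + l)*(-3 + z) = (-3 + z)*(4 + l))
Y(w) = 1/(2*w)
M(g, 3)*Y(-16) = (-12 - 3*3 + 4*8 + 3*8)*((½)/(-16)) = (-12 - 9 + 32 + 24)*((½)*(-1/16)) = 35*(-1/32) = -35/32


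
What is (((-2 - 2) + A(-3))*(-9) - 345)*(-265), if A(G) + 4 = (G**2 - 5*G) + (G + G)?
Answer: 115275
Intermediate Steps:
A(G) = -4 + G**2 - 3*G (A(G) = -4 + ((G**2 - 5*G) + (G + G)) = -4 + ((G**2 - 5*G) + 2*G) = -4 + (G**2 - 3*G) = -4 + G**2 - 3*G)
(((-2 - 2) + A(-3))*(-9) - 345)*(-265) = (((-2 - 2) + (-4 + (-3)**2 - 3*(-3)))*(-9) - 345)*(-265) = ((-4 + (-4 + 9 + 9))*(-9) - 345)*(-265) = ((-4 + 14)*(-9) - 345)*(-265) = (10*(-9) - 345)*(-265) = (-90 - 345)*(-265) = -435*(-265) = 115275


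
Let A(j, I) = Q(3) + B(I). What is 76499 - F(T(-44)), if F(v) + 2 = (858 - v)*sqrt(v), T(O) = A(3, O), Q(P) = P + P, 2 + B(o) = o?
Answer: 76501 - 1796*I*sqrt(10) ≈ 76501.0 - 5679.5*I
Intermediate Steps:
B(o) = -2 + o
Q(P) = 2*P
A(j, I) = 4 + I (A(j, I) = 2*3 + (-2 + I) = 6 + (-2 + I) = 4 + I)
T(O) = 4 + O
F(v) = -2 + sqrt(v)*(858 - v) (F(v) = -2 + (858 - v)*sqrt(v) = -2 + sqrt(v)*(858 - v))
76499 - F(T(-44)) = 76499 - (-2 - (4 - 44)**(3/2) + 858*sqrt(4 - 44)) = 76499 - (-2 - (-40)**(3/2) + 858*sqrt(-40)) = 76499 - (-2 - (-80)*I*sqrt(10) + 858*(2*I*sqrt(10))) = 76499 - (-2 + 80*I*sqrt(10) + 1716*I*sqrt(10)) = 76499 - (-2 + 1796*I*sqrt(10)) = 76499 + (2 - 1796*I*sqrt(10)) = 76501 - 1796*I*sqrt(10)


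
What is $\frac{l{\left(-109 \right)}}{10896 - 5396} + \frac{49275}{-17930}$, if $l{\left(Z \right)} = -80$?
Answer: $- \frac{247679}{89650} \approx -2.7627$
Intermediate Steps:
$\frac{l{\left(-109 \right)}}{10896 - 5396} + \frac{49275}{-17930} = - \frac{80}{10896 - 5396} + \frac{49275}{-17930} = - \frac{80}{5500} + 49275 \left(- \frac{1}{17930}\right) = \left(-80\right) \frac{1}{5500} - \frac{9855}{3586} = - \frac{4}{275} - \frac{9855}{3586} = - \frac{247679}{89650}$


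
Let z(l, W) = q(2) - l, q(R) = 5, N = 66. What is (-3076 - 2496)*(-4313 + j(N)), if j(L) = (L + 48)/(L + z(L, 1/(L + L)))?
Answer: 119524972/5 ≈ 2.3905e+7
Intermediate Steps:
z(l, W) = 5 - l
j(L) = 48/5 + L/5 (j(L) = (L + 48)/(L + (5 - L)) = (48 + L)/5 = (48 + L)*(1/5) = 48/5 + L/5)
(-3076 - 2496)*(-4313 + j(N)) = (-3076 - 2496)*(-4313 + (48/5 + (1/5)*66)) = -5572*(-4313 + (48/5 + 66/5)) = -5572*(-4313 + 114/5) = -5572*(-21451/5) = 119524972/5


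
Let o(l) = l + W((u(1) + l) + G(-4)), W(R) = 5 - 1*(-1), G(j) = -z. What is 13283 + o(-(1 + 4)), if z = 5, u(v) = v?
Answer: 13284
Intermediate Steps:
G(j) = -5 (G(j) = -1*5 = -5)
W(R) = 6 (W(R) = 5 + 1 = 6)
o(l) = 6 + l (o(l) = l + 6 = 6 + l)
13283 + o(-(1 + 4)) = 13283 + (6 - (1 + 4)) = 13283 + (6 - 1*5) = 13283 + (6 - 5) = 13283 + 1 = 13284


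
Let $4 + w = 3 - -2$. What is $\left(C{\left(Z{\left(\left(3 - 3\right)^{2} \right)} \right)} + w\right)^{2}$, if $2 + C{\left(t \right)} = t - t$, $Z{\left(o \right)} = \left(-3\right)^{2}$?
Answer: $1$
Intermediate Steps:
$Z{\left(o \right)} = 9$
$C{\left(t \right)} = -2$ ($C{\left(t \right)} = -2 + \left(t - t\right) = -2 + 0 = -2$)
$w = 1$ ($w = -4 + \left(3 - -2\right) = -4 + \left(3 + 2\right) = -4 + 5 = 1$)
$\left(C{\left(Z{\left(\left(3 - 3\right)^{2} \right)} \right)} + w\right)^{2} = \left(-2 + 1\right)^{2} = \left(-1\right)^{2} = 1$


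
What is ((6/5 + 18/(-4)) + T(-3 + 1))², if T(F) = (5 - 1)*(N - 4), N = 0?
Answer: 37249/100 ≈ 372.49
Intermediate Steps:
T(F) = -16 (T(F) = (5 - 1)*(0 - 4) = 4*(-4) = -16)
((6/5 + 18/(-4)) + T(-3 + 1))² = ((6/5 + 18/(-4)) - 16)² = ((6*(⅕) + 18*(-¼)) - 16)² = ((6/5 - 9/2) - 16)² = (-33/10 - 16)² = (-193/10)² = 37249/100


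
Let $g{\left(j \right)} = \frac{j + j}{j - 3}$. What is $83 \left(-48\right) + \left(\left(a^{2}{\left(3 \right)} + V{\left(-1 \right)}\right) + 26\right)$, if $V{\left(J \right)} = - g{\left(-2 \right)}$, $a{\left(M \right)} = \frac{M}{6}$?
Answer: $- \frac{79171}{20} \approx -3958.6$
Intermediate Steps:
$a{\left(M \right)} = \frac{M}{6}$ ($a{\left(M \right)} = M \frac{1}{6} = \frac{M}{6}$)
$g{\left(j \right)} = \frac{2 j}{-3 + j}$
$V{\left(J \right)} = - \frac{4}{5}$ ($V{\left(J \right)} = - \frac{2 \left(-2\right)}{-3 - 2} = - \frac{2 \left(-2\right)}{-5} = - \frac{2 \left(-2\right) \left(-1\right)}{5} = \left(-1\right) \frac{4}{5} = - \frac{4}{5}$)
$83 \left(-48\right) + \left(\left(a^{2}{\left(3 \right)} + V{\left(-1 \right)}\right) + 26\right) = 83 \left(-48\right) + \left(\left(\left(\frac{1}{6} \cdot 3\right)^{2} - \frac{4}{5}\right) + 26\right) = -3984 + \left(\left(\left(\frac{1}{2}\right)^{2} - \frac{4}{5}\right) + 26\right) = -3984 + \left(\left(\frac{1}{4} - \frac{4}{5}\right) + 26\right) = -3984 + \left(- \frac{11}{20} + 26\right) = -3984 + \frac{509}{20} = - \frac{79171}{20}$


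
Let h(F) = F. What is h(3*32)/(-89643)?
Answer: -32/29881 ≈ -0.0010709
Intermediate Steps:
h(3*32)/(-89643) = (3*32)/(-89643) = 96*(-1/89643) = -32/29881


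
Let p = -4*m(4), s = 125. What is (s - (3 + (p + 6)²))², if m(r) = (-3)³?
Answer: 165739876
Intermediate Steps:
m(r) = -27
p = 108 (p = -4*(-27) = 108)
(s - (3 + (p + 6)²))² = (125 - (3 + (108 + 6)²))² = (125 - (3 + 114²))² = (125 - (3 + 12996))² = (125 - 1*12999)² = (125 - 12999)² = (-12874)² = 165739876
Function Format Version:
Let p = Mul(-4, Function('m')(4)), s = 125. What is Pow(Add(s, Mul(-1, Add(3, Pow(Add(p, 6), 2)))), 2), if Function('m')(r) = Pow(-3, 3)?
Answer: 165739876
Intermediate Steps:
Function('m')(r) = -27
p = 108 (p = Mul(-4, -27) = 108)
Pow(Add(s, Mul(-1, Add(3, Pow(Add(p, 6), 2)))), 2) = Pow(Add(125, Mul(-1, Add(3, Pow(Add(108, 6), 2)))), 2) = Pow(Add(125, Mul(-1, Add(3, Pow(114, 2)))), 2) = Pow(Add(125, Mul(-1, Add(3, 12996))), 2) = Pow(Add(125, Mul(-1, 12999)), 2) = Pow(Add(125, -12999), 2) = Pow(-12874, 2) = 165739876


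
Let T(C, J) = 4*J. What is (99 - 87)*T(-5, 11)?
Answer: 528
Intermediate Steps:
(99 - 87)*T(-5, 11) = (99 - 87)*(4*11) = 12*44 = 528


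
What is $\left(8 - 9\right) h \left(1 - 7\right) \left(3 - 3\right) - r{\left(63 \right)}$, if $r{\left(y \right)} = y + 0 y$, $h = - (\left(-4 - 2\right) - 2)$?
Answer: $-63$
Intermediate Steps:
$h = 8$ ($h = - (\left(-4 - 2\right) - 2) = - (-6 - 2) = \left(-1\right) \left(-8\right) = 8$)
$r{\left(y \right)} = y$ ($r{\left(y \right)} = y + 0 = y$)
$\left(8 - 9\right) h \left(1 - 7\right) \left(3 - 3\right) - r{\left(63 \right)} = \left(8 - 9\right) 8 \left(1 - 7\right) \left(3 - 3\right) - 63 = \left(8 - 9\right) 8 \left(\left(-6\right) 0\right) - 63 = \left(-1\right) 8 \cdot 0 - 63 = \left(-8\right) 0 - 63 = 0 - 63 = -63$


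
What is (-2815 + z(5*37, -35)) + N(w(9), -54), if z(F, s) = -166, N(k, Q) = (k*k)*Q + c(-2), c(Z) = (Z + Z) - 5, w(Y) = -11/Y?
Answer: -9212/3 ≈ -3070.7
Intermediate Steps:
c(Z) = -5 + 2*Z (c(Z) = 2*Z - 5 = -5 + 2*Z)
N(k, Q) = -9 + Q*k² (N(k, Q) = (k*k)*Q + (-5 + 2*(-2)) = k²*Q + (-5 - 4) = Q*k² - 9 = -9 + Q*k²)
(-2815 + z(5*37, -35)) + N(w(9), -54) = (-2815 - 166) + (-9 - 54*(-11/9)²) = -2981 + (-9 - 54*(-11*⅑)²) = -2981 + (-9 - 54*(-11/9)²) = -2981 + (-9 - 54*121/81) = -2981 + (-9 - 242/3) = -2981 - 269/3 = -9212/3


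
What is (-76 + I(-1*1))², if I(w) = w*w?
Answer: 5625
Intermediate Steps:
I(w) = w²
(-76 + I(-1*1))² = (-76 + (-1*1)²)² = (-76 + (-1)²)² = (-76 + 1)² = (-75)² = 5625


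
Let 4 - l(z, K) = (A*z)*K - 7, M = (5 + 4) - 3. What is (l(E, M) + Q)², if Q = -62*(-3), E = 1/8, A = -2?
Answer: 157609/4 ≈ 39402.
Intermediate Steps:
E = ⅛ ≈ 0.12500
M = 6 (M = 9 - 3 = 6)
l(z, K) = 11 + 2*K*z (l(z, K) = 4 - ((-2*z)*K - 7) = 4 - (-2*K*z - 7) = 4 - (-7 - 2*K*z) = 4 + (7 + 2*K*z) = 11 + 2*K*z)
Q = 186
(l(E, M) + Q)² = ((11 + 2*6*(⅛)) + 186)² = ((11 + 3/2) + 186)² = (25/2 + 186)² = (397/2)² = 157609/4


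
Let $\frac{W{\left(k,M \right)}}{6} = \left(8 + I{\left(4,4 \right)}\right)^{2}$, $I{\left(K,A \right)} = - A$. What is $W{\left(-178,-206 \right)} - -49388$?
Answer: $49484$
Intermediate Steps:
$W{\left(k,M \right)} = 96$ ($W{\left(k,M \right)} = 6 \left(8 - 4\right)^{2} = 6 \cdot 4^{2} = 6 \cdot 16 = 96$)
$W{\left(-178,-206 \right)} - -49388 = 96 - -49388 = 96 + 49388 = 49484$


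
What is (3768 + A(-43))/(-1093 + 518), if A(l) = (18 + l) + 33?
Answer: -3776/575 ≈ -6.5670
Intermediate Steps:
A(l) = 51 + l
(3768 + A(-43))/(-1093 + 518) = (3768 + (51 - 43))/(-1093 + 518) = (3768 + 8)/(-575) = 3776*(-1/575) = -3776/575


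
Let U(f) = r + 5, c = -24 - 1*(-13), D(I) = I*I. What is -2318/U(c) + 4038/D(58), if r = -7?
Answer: 1951457/1682 ≈ 1160.2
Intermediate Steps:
D(I) = I²
c = -11 (c = -24 + 13 = -11)
U(f) = -2 (U(f) = -7 + 5 = -2)
-2318/U(c) + 4038/D(58) = -2318/(-2) + 4038/(58²) = -2318*(-½) + 4038/3364 = 1159 + 4038*(1/3364) = 1159 + 2019/1682 = 1951457/1682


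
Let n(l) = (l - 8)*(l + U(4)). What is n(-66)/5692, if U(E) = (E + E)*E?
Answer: 629/1423 ≈ 0.44202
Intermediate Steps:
U(E) = 2*E² (U(E) = (2*E)*E = 2*E²)
n(l) = (-8 + l)*(32 + l) (n(l) = (l - 8)*(l + 2*4²) = (-8 + l)*(l + 2*16) = (-8 + l)*(l + 32) = (-8 + l)*(32 + l))
n(-66)/5692 = (-256 + (-66)² + 24*(-66))/5692 = (-256 + 4356 - 1584)*(1/5692) = 2516*(1/5692) = 629/1423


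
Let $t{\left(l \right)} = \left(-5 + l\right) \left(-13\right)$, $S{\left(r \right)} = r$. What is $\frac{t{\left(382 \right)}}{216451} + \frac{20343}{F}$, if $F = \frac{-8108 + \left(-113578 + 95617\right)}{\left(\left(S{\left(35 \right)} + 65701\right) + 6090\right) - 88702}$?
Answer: $\frac{74309333442899}{5642661119} \approx 13169.0$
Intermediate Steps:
$F = \frac{26069}{16876}$ ($F = \frac{-8108 + \left(-113578 + 95617\right)}{\left(\left(35 + 65701\right) + 6090\right) - 88702} = \frac{-8108 - 17961}{\left(65736 + 6090\right) - 88702} = - \frac{26069}{71826 - 88702} = - \frac{26069}{-16876} = \left(-26069\right) \left(- \frac{1}{16876}\right) = \frac{26069}{16876} \approx 1.5447$)
$t{\left(l \right)} = 65 - 13 l$
$\frac{t{\left(382 \right)}}{216451} + \frac{20343}{F} = \frac{65 - 4966}{216451} + \frac{20343}{\frac{26069}{16876}} = \left(65 - 4966\right) \frac{1}{216451} + 20343 \cdot \frac{16876}{26069} = \left(-4901\right) \frac{1}{216451} + \frac{343308468}{26069} = - \frac{4901}{216451} + \frac{343308468}{26069} = \frac{74309333442899}{5642661119}$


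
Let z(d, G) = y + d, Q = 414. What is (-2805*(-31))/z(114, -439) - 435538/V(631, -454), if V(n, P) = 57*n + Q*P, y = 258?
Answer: 143851867/607956 ≈ 236.62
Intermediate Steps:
z(d, G) = 258 + d
V(n, P) = 57*n + 414*P
(-2805*(-31))/z(114, -439) - 435538/V(631, -454) = (-2805*(-31))/(258 + 114) - 435538/(57*631 + 414*(-454)) = 86955/372 - 435538/(35967 - 187956) = 86955*(1/372) - 435538/(-151989) = 935/4 - 435538*(-1/151989) = 935/4 + 435538/151989 = 143851867/607956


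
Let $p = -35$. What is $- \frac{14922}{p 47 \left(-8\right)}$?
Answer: $- \frac{7461}{6580} \approx -1.1339$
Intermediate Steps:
$- \frac{14922}{p 47 \left(-8\right)} = - \frac{14922}{\left(-35\right) 47 \left(-8\right)} = - \frac{14922}{\left(-1645\right) \left(-8\right)} = - \frac{14922}{13160} = \left(-14922\right) \frac{1}{13160} = - \frac{7461}{6580}$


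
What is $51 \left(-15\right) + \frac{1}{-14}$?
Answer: $- \frac{10711}{14} \approx -765.07$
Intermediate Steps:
$51 \left(-15\right) + \frac{1}{-14} = -765 - \frac{1}{14} = - \frac{10711}{14}$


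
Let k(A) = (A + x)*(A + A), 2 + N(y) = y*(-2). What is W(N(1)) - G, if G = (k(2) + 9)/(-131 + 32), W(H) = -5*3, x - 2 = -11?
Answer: -1504/99 ≈ -15.192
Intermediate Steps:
x = -9 (x = 2 - 11 = -9)
N(y) = -2 - 2*y (N(y) = -2 + y*(-2) = -2 - 2*y)
k(A) = 2*A*(-9 + A) (k(A) = (A - 9)*(A + A) = (-9 + A)*(2*A) = 2*A*(-9 + A))
W(H) = -15
G = 19/99 (G = (2*2*(-9 + 2) + 9)/(-131 + 32) = (2*2*(-7) + 9)/(-99) = (-28 + 9)*(-1/99) = -19*(-1/99) = 19/99 ≈ 0.19192)
W(N(1)) - G = -15 - 1*19/99 = -15 - 19/99 = -1504/99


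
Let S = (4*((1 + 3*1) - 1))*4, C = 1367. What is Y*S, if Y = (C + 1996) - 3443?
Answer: -3840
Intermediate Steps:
Y = -80 (Y = (1367 + 1996) - 3443 = 3363 - 3443 = -80)
S = 48 (S = (4*((1 + 3) - 1))*4 = (4*(4 - 1))*4 = (4*3)*4 = 12*4 = 48)
Y*S = -80*48 = -3840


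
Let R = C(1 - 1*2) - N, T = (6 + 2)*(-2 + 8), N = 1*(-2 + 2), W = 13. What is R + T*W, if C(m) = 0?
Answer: 624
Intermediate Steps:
N = 0 (N = 1*0 = 0)
T = 48 (T = 8*6 = 48)
R = 0 (R = 0 - 1*0 = 0 + 0 = 0)
R + T*W = 0 + 48*13 = 0 + 624 = 624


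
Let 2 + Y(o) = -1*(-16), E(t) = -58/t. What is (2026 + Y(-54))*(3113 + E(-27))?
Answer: 57194120/9 ≈ 6.3549e+6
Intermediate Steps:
Y(o) = 14 (Y(o) = -2 - 1*(-16) = -2 + 16 = 14)
(2026 + Y(-54))*(3113 + E(-27)) = (2026 + 14)*(3113 - 58/(-27)) = 2040*(3113 - 58*(-1/27)) = 2040*(3113 + 58/27) = 2040*(84109/27) = 57194120/9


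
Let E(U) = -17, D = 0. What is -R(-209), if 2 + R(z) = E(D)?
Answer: 19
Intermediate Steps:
R(z) = -19 (R(z) = -2 - 17 = -19)
-R(-209) = -1*(-19) = 19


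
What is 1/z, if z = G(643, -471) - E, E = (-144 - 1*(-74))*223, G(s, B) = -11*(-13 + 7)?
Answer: 1/15676 ≈ 6.3792e-5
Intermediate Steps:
G(s, B) = 66 (G(s, B) = -11*(-6) = 66)
E = -15610 (E = (-144 + 74)*223 = -70*223 = -15610)
z = 15676 (z = 66 - 1*(-15610) = 66 + 15610 = 15676)
1/z = 1/15676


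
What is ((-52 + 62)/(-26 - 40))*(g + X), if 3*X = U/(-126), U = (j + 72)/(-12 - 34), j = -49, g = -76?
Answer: 287275/24948 ≈ 11.515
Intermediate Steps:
U = -½ (U = (-49 + 72)/(-12 - 34) = 23/(-46) = 23*(-1/46) = -½ ≈ -0.50000)
X = 1/756 (X = (-½/(-126))/3 = (-½*(-1/126))/3 = (⅓)*(1/252) = 1/756 ≈ 0.0013228)
((-52 + 62)/(-26 - 40))*(g + X) = ((-52 + 62)/(-26 - 40))*(-76 + 1/756) = (10/(-66))*(-57455/756) = (10*(-1/66))*(-57455/756) = -5/33*(-57455/756) = 287275/24948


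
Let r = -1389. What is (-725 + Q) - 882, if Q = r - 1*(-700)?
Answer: -2296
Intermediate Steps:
Q = -689 (Q = -1389 - 1*(-700) = -1389 + 700 = -689)
(-725 + Q) - 882 = (-725 - 689) - 882 = -1414 - 882 = -2296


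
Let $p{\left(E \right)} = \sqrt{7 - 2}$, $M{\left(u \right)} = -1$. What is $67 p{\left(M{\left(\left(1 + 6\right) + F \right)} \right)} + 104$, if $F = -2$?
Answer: $104 + 67 \sqrt{5} \approx 253.82$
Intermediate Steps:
$p{\left(E \right)} = \sqrt{5}$
$67 p{\left(M{\left(\left(1 + 6\right) + F \right)} \right)} + 104 = 67 \sqrt{5} + 104 = 104 + 67 \sqrt{5}$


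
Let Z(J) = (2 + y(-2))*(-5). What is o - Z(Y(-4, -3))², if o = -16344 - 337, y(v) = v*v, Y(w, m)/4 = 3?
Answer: -17581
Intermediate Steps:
Y(w, m) = 12 (Y(w, m) = 4*3 = 12)
y(v) = v²
Z(J) = -30 (Z(J) = (2 + (-2)²)*(-5) = (2 + 4)*(-5) = 6*(-5) = -30)
o = -16681
o - Z(Y(-4, -3))² = -16681 - 1*(-30)² = -16681 - 1*900 = -16681 - 900 = -17581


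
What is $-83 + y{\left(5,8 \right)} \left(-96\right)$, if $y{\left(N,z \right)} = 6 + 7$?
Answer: $-1331$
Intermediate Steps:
$y{\left(N,z \right)} = 13$
$-83 + y{\left(5,8 \right)} \left(-96\right) = -83 + 13 \left(-96\right) = -83 - 1248 = -1331$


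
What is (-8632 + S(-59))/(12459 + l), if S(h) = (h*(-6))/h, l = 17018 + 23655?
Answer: -4319/26566 ≈ -0.16258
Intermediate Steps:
l = 40673
S(h) = -6 (S(h) = (-6*h)/h = -6)
(-8632 + S(-59))/(12459 + l) = (-8632 - 6)/(12459 + 40673) = -8638/53132 = -8638*1/53132 = -4319/26566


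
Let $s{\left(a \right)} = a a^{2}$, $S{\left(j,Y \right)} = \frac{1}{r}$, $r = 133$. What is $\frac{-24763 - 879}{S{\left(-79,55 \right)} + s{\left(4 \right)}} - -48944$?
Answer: $\frac{413249886}{8513} \approx 48543.0$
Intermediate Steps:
$S{\left(j,Y \right)} = \frac{1}{133}$
$s{\left(a \right)} = a^{3}$
$\frac{-24763 - 879}{S{\left(-79,55 \right)} + s{\left(4 \right)}} - -48944 = \frac{-24763 - 879}{\frac{1}{133} + 4^{3}} - -48944 = - \frac{25642}{\frac{1}{133} + 64} + 48944 = - \frac{25642}{\frac{8513}{133}} + 48944 = \left(-25642\right) \frac{133}{8513} + 48944 = - \frac{3410386}{8513} + 48944 = \frac{413249886}{8513}$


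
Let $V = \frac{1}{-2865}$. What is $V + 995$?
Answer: $\frac{2850674}{2865} \approx 995.0$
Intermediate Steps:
$V = - \frac{1}{2865} \approx -0.00034904$
$V + 995 = - \frac{1}{2865} + 995 = \frac{2850674}{2865}$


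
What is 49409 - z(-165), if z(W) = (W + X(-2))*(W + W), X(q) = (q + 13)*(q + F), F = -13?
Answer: -59491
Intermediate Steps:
X(q) = (-13 + q)*(13 + q) (X(q) = (q + 13)*(q - 13) = (13 + q)*(-13 + q) = (-13 + q)*(13 + q))
z(W) = 2*W*(-165 + W) (z(W) = (W + (-169 + (-2)²))*(W + W) = (W + (-169 + 4))*(2*W) = (W - 165)*(2*W) = (-165 + W)*(2*W) = 2*W*(-165 + W))
49409 - z(-165) = 49409 - 2*(-165)*(-165 - 165) = 49409 - 2*(-165)*(-330) = 49409 - 1*108900 = 49409 - 108900 = -59491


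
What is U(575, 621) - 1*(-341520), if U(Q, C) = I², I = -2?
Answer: 341524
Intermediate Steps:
U(Q, C) = 4 (U(Q, C) = (-2)² = 4)
U(575, 621) - 1*(-341520) = 4 - 1*(-341520) = 4 + 341520 = 341524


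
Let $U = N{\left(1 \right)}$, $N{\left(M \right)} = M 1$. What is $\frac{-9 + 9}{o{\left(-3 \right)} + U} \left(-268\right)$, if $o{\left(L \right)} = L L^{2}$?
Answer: $0$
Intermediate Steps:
$o{\left(L \right)} = L^{3}$
$N{\left(M \right)} = M$
$U = 1$
$\frac{-9 + 9}{o{\left(-3 \right)} + U} \left(-268\right) = \frac{-9 + 9}{\left(-3\right)^{3} + 1} \left(-268\right) = \frac{0}{-27 + 1} \left(-268\right) = \frac{0}{-26} \left(-268\right) = 0 \left(- \frac{1}{26}\right) \left(-268\right) = 0 \left(-268\right) = 0$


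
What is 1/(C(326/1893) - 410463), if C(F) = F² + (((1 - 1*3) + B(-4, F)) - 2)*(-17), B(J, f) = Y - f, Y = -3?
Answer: -3583449/1470436199174 ≈ -2.4370e-6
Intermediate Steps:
B(J, f) = -3 - f
C(F) = 119 + F² + 17*F (C(F) = F² + (((1 - 1*3) + (-3 - F)) - 2)*(-17) = F² + (((1 - 3) + (-3 - F)) - 2)*(-17) = F² + ((-2 + (-3 - F)) - 2)*(-17) = F² + ((-5 - F) - 2)*(-17) = F² + (-7 - F)*(-17) = F² + (119 + 17*F) = 119 + F² + 17*F)
1/(C(326/1893) - 410463) = 1/((119 + (326/1893)² + 17*(326/1893)) - 410463) = 1/((119 + 106276/3583449 + 5542/1893) - 410463) = 1/(437027713/3583449 - 410463) = 1/(-1470436199174/3583449) = -3583449/1470436199174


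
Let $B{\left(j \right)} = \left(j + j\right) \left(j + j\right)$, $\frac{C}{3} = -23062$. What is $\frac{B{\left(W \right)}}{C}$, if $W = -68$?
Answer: $- \frac{9248}{34593} \approx -0.26734$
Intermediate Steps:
$C = -69186$ ($C = 3 \left(-23062\right) = -69186$)
$B{\left(j \right)} = 4 j^{2}$ ($B{\left(j \right)} = 2 j 2 j = 4 j^{2}$)
$\frac{B{\left(W \right)}}{C} = \frac{4 \left(-68\right)^{2}}{-69186} = 4 \cdot 4624 \left(- \frac{1}{69186}\right) = 18496 \left(- \frac{1}{69186}\right) = - \frac{9248}{34593}$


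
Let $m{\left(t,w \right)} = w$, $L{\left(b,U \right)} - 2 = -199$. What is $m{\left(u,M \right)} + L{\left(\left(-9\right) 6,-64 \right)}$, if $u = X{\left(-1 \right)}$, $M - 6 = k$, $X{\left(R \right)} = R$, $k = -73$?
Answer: $-264$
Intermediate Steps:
$M = -67$ ($M = 6 - 73 = -67$)
$L{\left(b,U \right)} = -197$ ($L{\left(b,U \right)} = 2 - 199 = -197$)
$u = -1$
$m{\left(u,M \right)} + L{\left(\left(-9\right) 6,-64 \right)} = -67 - 197 = -264$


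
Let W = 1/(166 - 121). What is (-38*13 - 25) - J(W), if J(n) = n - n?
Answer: -519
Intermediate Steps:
W = 1/45 ≈ 0.022222
J(n) = 0
(-38*13 - 25) - J(W) = (-38*13 - 25) - 1*0 = (-494 - 25) + 0 = -519 + 0 = -519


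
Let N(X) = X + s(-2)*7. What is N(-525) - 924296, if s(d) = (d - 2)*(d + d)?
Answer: -924709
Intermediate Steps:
s(d) = 2*d*(-2 + d) (s(d) = (-2 + d)*(2*d) = 2*d*(-2 + d))
N(X) = 112 + X (N(X) = X + (2*(-2)*(-2 - 2))*7 = X + (2*(-2)*(-4))*7 = X + 16*7 = X + 112 = 112 + X)
N(-525) - 924296 = (112 - 525) - 924296 = -413 - 924296 = -924709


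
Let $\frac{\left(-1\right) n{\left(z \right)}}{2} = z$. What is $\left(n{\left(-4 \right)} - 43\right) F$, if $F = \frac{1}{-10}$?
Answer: $\frac{7}{2} \approx 3.5$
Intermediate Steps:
$n{\left(z \right)} = - 2 z$
$F = - \frac{1}{10} \approx -0.1$
$\left(n{\left(-4 \right)} - 43\right) F = \left(\left(-2\right) \left(-4\right) - 43\right) \left(- \frac{1}{10}\right) = \left(8 - 43\right) \left(- \frac{1}{10}\right) = \left(-35\right) \left(- \frac{1}{10}\right) = \frac{7}{2}$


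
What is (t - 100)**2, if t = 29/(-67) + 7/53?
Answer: 126855644224/12609601 ≈ 10060.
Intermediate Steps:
t = -1068/3551 (t = 29*(-1/67) + 7*(1/53) = -29/67 + 7/53 = -1068/3551 ≈ -0.30076)
(t - 100)**2 = (-1068/3551 - 100)**2 = (-356168/3551)**2 = 126855644224/12609601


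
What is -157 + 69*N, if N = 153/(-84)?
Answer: -7915/28 ≈ -282.68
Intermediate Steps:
N = -51/28 (N = 153*(-1/84) = -51/28 ≈ -1.8214)
-157 + 69*N = -157 + 69*(-51/28) = -157 - 3519/28 = -7915/28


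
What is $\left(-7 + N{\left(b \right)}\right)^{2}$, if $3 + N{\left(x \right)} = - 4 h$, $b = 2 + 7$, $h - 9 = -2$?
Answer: $1444$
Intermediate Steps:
$h = 7$ ($h = 9 - 2 = 7$)
$b = 9$
$N{\left(x \right)} = -31$ ($N{\left(x \right)} = -3 - 28 = -31$)
$\left(-7 + N{\left(b \right)}\right)^{2} = \left(-7 - 31\right)^{2} = \left(-38\right)^{2} = 1444$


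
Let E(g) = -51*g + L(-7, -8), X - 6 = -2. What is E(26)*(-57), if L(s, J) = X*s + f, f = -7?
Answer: 77577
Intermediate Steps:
X = 4 (X = 6 - 2 = 4)
L(s, J) = -7 + 4*s (L(s, J) = 4*s - 7 = -7 + 4*s)
E(g) = -35 - 51*g (E(g) = -51*g + (-7 + 4*(-7)) = -51*g + (-7 - 28) = -51*g - 35 = -35 - 51*g)
E(26)*(-57) = (-35 - 51*26)*(-57) = (-35 - 1326)*(-57) = -1361*(-57) = 77577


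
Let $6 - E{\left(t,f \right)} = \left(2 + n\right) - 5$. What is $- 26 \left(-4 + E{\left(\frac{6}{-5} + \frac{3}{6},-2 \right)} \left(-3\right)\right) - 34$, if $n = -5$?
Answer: $1162$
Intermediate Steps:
$E{\left(t,f \right)} = 14$ ($E{\left(t,f \right)} = 6 - \left(\left(2 - 5\right) - 5\right) = 6 - \left(-3 - 5\right) = 6 - -8 = 6 + 8 = 14$)
$- 26 \left(-4 + E{\left(\frac{6}{-5} + \frac{3}{6},-2 \right)} \left(-3\right)\right) - 34 = - 26 \left(-4 + 14 \left(-3\right)\right) - 34 = - 26 \left(-4 - 42\right) - 34 = \left(-26\right) \left(-46\right) - 34 = 1196 - 34 = 1162$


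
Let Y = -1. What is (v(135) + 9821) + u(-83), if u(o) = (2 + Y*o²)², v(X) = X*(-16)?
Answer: 47438430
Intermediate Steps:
v(X) = -16*X
u(o) = (2 - o²)²
(v(135) + 9821) + u(-83) = (-16*135 + 9821) + (-2 + (-83)²)² = (-2160 + 9821) + (-2 + 6889)² = 7661 + 6887² = 7661 + 47430769 = 47438430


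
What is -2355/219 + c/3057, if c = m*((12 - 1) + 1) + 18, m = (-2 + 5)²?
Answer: -796849/74387 ≈ -10.712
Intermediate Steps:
m = 9 (m = 3² = 9)
c = 126 (c = 9*((12 - 1) + 1) + 18 = 9*(11 + 1) + 18 = 9*12 + 18 = 108 + 18 = 126)
-2355/219 + c/3057 = -2355/219 + 126/3057 = -2355*1/219 + 126*(1/3057) = -785/73 + 42/1019 = -796849/74387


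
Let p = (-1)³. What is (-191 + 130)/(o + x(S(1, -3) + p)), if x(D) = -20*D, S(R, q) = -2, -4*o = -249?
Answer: -244/489 ≈ -0.49898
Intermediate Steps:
o = 249/4 (o = -¼*(-249) = 249/4 ≈ 62.250)
p = -1
(-191 + 130)/(o + x(S(1, -3) + p)) = (-191 + 130)/(249/4 - 20*(-2 - 1)) = -61/(249/4 - 20*(-3)) = -61/(249/4 + 60) = -61/489/4 = -61*4/489 = -244/489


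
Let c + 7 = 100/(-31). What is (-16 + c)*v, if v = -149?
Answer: 121137/31 ≈ 3907.6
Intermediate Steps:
c = -317/31 (c = -7 + 100/(-31) = -7 + 100*(-1/31) = -7 - 100/31 = -317/31 ≈ -10.226)
(-16 + c)*v = (-16 - 317/31)*(-149) = -813/31*(-149) = 121137/31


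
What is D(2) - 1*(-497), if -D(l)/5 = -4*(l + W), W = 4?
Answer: 617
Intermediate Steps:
D(l) = 80 + 20*l (D(l) = -(-20)*(l + 4) = -(-20)*(4 + l) = -5*(-16 - 4*l) = 80 + 20*l)
D(2) - 1*(-497) = (80 + 20*2) - 1*(-497) = (80 + 40) + 497 = 120 + 497 = 617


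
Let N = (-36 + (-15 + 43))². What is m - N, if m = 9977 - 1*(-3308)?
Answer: 13221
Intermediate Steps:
m = 13285 (m = 9977 + 3308 = 13285)
N = 64 (N = (-36 + 28)² = (-8)² = 64)
m - N = 13285 - 1*64 = 13285 - 64 = 13221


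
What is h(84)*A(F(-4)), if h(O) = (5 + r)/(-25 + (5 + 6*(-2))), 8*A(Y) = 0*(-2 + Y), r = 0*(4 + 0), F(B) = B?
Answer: 0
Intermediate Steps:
r = 0 (r = 0*4 = 0)
A(Y) = 0 (A(Y) = (0*(-2 + Y))/8 = (1/8)*0 = 0)
h(O) = -5/32 (h(O) = (5 + 0)/(-25 + (5 + 6*(-2))) = 5/(-25 + (5 - 12)) = 5/(-25 - 7) = 5/(-32) = 5*(-1/32) = -5/32)
h(84)*A(F(-4)) = -5/32*0 = 0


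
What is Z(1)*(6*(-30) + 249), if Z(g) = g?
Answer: 69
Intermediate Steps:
Z(1)*(6*(-30) + 249) = 1*(6*(-30) + 249) = 1*(-180 + 249) = 1*69 = 69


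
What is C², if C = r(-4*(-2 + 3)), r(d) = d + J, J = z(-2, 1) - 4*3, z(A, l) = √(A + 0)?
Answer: (16 - I*√2)² ≈ 254.0 - 45.255*I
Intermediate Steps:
z(A, l) = √A
J = -12 + I*√2 (J = √(-2) - 4*3 = I*√2 - 1*12 = I*√2 - 12 = -12 + I*√2 ≈ -12.0 + 1.4142*I)
r(d) = -12 + d + I*√2 (r(d) = d + (-12 + I*√2) = -12 + d + I*√2)
C = -16 + I*√2 (C = -12 - 4*(-2 + 3) + I*√2 = -12 - 4*1 + I*√2 = -12 - 4 + I*√2 = -16 + I*√2 ≈ -16.0 + 1.4142*I)
C² = (-16 + I*√2)²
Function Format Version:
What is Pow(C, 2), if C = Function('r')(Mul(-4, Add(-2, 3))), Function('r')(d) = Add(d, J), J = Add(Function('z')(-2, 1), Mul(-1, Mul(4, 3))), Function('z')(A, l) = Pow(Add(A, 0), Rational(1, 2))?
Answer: Pow(Add(16, Mul(-1, I, Pow(2, Rational(1, 2)))), 2) ≈ Add(254.00, Mul(-45.255, I))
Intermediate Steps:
Function('z')(A, l) = Pow(A, Rational(1, 2))
J = Add(-12, Mul(I, Pow(2, Rational(1, 2)))) (J = Add(Pow(-2, Rational(1, 2)), Mul(-1, Mul(4, 3))) = Add(Mul(I, Pow(2, Rational(1, 2))), Mul(-1, 12)) = Add(Mul(I, Pow(2, Rational(1, 2))), -12) = Add(-12, Mul(I, Pow(2, Rational(1, 2)))) ≈ Add(-12.000, Mul(1.4142, I)))
Function('r')(d) = Add(-12, d, Mul(I, Pow(2, Rational(1, 2)))) (Function('r')(d) = Add(d, Add(-12, Mul(I, Pow(2, Rational(1, 2))))) = Add(-12, d, Mul(I, Pow(2, Rational(1, 2)))))
C = Add(-16, Mul(I, Pow(2, Rational(1, 2)))) (C = Add(-12, Mul(-4, Add(-2, 3)), Mul(I, Pow(2, Rational(1, 2)))) = Add(-12, Mul(-4, 1), Mul(I, Pow(2, Rational(1, 2)))) = Add(-12, -4, Mul(I, Pow(2, Rational(1, 2)))) = Add(-16, Mul(I, Pow(2, Rational(1, 2)))) ≈ Add(-16.000, Mul(1.4142, I)))
Pow(C, 2) = Pow(Add(-16, Mul(I, Pow(2, Rational(1, 2)))), 2)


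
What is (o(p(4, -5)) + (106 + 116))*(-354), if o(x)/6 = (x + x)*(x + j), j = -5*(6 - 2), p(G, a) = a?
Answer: -609588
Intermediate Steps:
j = -20 (j = -5*4 = -20)
o(x) = 12*x*(-20 + x) (o(x) = 6*((x + x)*(x - 20)) = 6*((2*x)*(-20 + x)) = 6*(2*x*(-20 + x)) = 12*x*(-20 + x))
(o(p(4, -5)) + (106 + 116))*(-354) = (12*(-5)*(-20 - 5) + (106 + 116))*(-354) = (12*(-5)*(-25) + 222)*(-354) = (1500 + 222)*(-354) = 1722*(-354) = -609588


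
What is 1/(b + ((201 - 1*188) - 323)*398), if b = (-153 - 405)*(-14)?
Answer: -1/115568 ≈ -8.6529e-6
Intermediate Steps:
b = 7812 (b = -558*(-14) = 7812)
1/(b + ((201 - 1*188) - 323)*398) = 1/(7812 + ((201 - 1*188) - 323)*398) = 1/(7812 + ((201 - 188) - 323)*398) = 1/(7812 + (13 - 323)*398) = 1/(7812 - 310*398) = 1/(7812 - 123380) = 1/(-115568) = -1/115568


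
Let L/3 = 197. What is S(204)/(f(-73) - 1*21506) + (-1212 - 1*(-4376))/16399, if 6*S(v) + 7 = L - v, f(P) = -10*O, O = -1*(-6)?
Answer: 100794331/530491251 ≈ 0.19000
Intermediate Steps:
O = 6
L = 591 (L = 3*197 = 591)
f(P) = -60 (f(P) = -10*6 = -60)
S(v) = 292/3 - v/6 (S(v) = -7/6 + (591 - v)/6 = -7/6 + (197/2 - v/6) = 292/3 - v/6)
S(204)/(f(-73) - 1*21506) + (-1212 - 1*(-4376))/16399 = (292/3 - ⅙*204)/(-60 - 1*21506) + (-1212 - 1*(-4376))/16399 = (292/3 - 34)/(-60 - 21506) + (-1212 + 4376)*(1/16399) = (190/3)/(-21566) + 3164*(1/16399) = (190/3)*(-1/21566) + 3164/16399 = -95/32349 + 3164/16399 = 100794331/530491251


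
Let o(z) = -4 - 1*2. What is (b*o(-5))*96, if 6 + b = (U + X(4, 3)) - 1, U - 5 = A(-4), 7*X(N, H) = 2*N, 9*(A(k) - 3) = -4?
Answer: -6848/7 ≈ -978.29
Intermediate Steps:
A(k) = 23/9 (A(k) = 3 + (⅑)*(-4) = 3 - 4/9 = 23/9)
X(N, H) = 2*N/7 (X(N, H) = (2*N)/7 = 2*N/7)
o(z) = -6 (o(z) = -4 - 2 = -6)
U = 68/9 (U = 5 + 23/9 = 68/9 ≈ 7.5556)
b = 107/63 (b = -6 + ((68/9 + (2/7)*4) - 1) = -6 + ((68/9 + 8/7) - 1) = -6 + (548/63 - 1) = -6 + 485/63 = 107/63 ≈ 1.6984)
(b*o(-5))*96 = ((107/63)*(-6))*96 = -214/21*96 = -6848/7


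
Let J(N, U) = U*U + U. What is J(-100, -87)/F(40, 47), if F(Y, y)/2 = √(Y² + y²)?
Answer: 3741*√3809/3809 ≈ 60.615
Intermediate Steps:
J(N, U) = U + U² (J(N, U) = U² + U = U + U²)
F(Y, y) = 2*√(Y² + y²)
J(-100, -87)/F(40, 47) = (-87*(1 - 87))/((2*√(40² + 47²))) = (-87*(-86))/((2*√(1600 + 2209))) = 7482/((2*√3809)) = 7482*(√3809/7618) = 3741*√3809/3809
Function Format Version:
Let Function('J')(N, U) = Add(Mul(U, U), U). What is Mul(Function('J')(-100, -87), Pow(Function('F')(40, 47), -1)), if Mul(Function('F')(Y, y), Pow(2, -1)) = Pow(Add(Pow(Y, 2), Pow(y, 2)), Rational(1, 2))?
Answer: Mul(Rational(3741, 3809), Pow(3809, Rational(1, 2))) ≈ 60.615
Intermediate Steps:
Function('J')(N, U) = Add(U, Pow(U, 2)) (Function('J')(N, U) = Add(Pow(U, 2), U) = Add(U, Pow(U, 2)))
Function('F')(Y, y) = Mul(2, Pow(Add(Pow(Y, 2), Pow(y, 2)), Rational(1, 2)))
Mul(Function('J')(-100, -87), Pow(Function('F')(40, 47), -1)) = Mul(Mul(-87, Add(1, -87)), Pow(Mul(2, Pow(Add(Pow(40, 2), Pow(47, 2)), Rational(1, 2))), -1)) = Mul(Mul(-87, -86), Pow(Mul(2, Pow(Add(1600, 2209), Rational(1, 2))), -1)) = Mul(7482, Pow(Mul(2, Pow(3809, Rational(1, 2))), -1)) = Mul(7482, Mul(Rational(1, 7618), Pow(3809, Rational(1, 2)))) = Mul(Rational(3741, 3809), Pow(3809, Rational(1, 2)))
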